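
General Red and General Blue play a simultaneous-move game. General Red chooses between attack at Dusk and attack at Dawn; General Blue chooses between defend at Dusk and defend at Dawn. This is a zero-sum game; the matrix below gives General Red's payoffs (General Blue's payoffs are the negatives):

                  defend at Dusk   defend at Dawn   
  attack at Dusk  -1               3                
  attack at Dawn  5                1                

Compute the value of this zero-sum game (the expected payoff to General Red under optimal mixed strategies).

v = 2

General Blue's mix must leave General Red indifferent between attack at Dusk and attack at Dawn.
  General Red's expected payoff from attack at Dusk: q·(-1) + (1−q)·3 = -4q + 3
  General Red's expected payoff from attack at Dawn: q·5 + (1−q)·1 = 4q + 1
  -4q + 3 = 4q + 1  ⇒  -8q = -2  ⇒  q = 1/4.
The value is General Red's expected payoff against this mix (using attack at Dusk): (1/4)·(-1) + (3/4)·3 = 2.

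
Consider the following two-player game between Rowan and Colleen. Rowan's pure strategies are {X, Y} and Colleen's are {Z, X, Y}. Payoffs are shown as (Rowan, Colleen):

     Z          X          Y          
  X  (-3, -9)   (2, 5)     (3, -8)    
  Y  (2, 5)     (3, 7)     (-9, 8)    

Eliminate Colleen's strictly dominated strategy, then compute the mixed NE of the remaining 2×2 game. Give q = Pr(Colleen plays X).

Colleen's strategy Z is strictly dominated by Y: -8 > -9 and 8 > 5. Eliminate Z.
Colleen's mix must leave Rowan indifferent between X and Y.
  Rowan's payoff from X: q·2 + (1−q)·3 = -q + 3
  Rowan's payoff from Y: q·3 + (1−q)·(-9) = 12q - 9
  -q + 3 = 12q - 9  ⇒  -13q = -12  ⇒  q = 12/13.

q = 12/13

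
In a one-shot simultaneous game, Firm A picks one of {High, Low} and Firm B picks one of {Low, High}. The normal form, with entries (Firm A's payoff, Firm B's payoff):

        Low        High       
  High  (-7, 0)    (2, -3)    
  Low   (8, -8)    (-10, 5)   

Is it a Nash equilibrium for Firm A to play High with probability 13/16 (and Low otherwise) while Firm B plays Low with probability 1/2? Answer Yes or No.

No

Given Firm B's mix q = 1/2, Firm A's payoff from High is -5/2 but from Low is -1. Firm A strictly prefers Low, so Firm A would not mix.
So the proposed profile is not a Nash equilibrium.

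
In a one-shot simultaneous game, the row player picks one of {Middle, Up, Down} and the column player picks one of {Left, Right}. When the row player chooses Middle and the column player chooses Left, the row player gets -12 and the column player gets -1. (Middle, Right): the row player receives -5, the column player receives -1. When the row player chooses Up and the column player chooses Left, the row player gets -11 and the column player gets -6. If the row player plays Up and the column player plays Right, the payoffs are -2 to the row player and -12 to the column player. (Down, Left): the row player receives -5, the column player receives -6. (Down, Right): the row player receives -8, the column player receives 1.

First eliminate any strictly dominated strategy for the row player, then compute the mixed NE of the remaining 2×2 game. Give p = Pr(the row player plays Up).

p = 7/13

The row player's strategy Middle is strictly dominated by Up: -11 > -12 and -2 > -5. Eliminate Middle.
For the column player to be willing to mix, the column player must be indifferent between Left and Right, which pins down the row player's mix.
  the column player's payoff from Left: p·(-6) + (1−p)·(-6) = -6
  the column player's payoff from Right: p·(-12) + (1−p)·1 = -13p + 1
  -6 = -13p + 1  ⇒  13p = 7  ⇒  p = 7/13.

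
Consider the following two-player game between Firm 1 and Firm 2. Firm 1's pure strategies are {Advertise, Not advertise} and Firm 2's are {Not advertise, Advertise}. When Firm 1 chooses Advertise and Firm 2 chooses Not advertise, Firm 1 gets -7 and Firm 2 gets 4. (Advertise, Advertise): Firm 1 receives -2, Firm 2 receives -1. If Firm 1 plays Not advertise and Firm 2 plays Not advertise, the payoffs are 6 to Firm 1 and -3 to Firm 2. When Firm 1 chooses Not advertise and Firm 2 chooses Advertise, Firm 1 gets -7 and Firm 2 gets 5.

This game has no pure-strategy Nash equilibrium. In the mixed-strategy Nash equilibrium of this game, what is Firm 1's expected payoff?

In a mixed equilibrium Firm 1 is indifferent between Advertise and Not advertise; this condition fixes q.
  Firm 1's payoff from Advertise: q·(-7) + (1−q)·(-2) = -5q - 2
  Firm 1's payoff from Not advertise: q·6 + (1−q)·(-7) = 13q - 7
  -5q - 2 = 13q - 7  ⇒  -18q = -5  ⇒  q = 5/18.
At equilibrium Firm 1 is indifferent across rows, so Firm 1's payoff equals the payoff from Advertise: (5/18)·(-7) + (13/18)·(-2) = -61/18.

-61/18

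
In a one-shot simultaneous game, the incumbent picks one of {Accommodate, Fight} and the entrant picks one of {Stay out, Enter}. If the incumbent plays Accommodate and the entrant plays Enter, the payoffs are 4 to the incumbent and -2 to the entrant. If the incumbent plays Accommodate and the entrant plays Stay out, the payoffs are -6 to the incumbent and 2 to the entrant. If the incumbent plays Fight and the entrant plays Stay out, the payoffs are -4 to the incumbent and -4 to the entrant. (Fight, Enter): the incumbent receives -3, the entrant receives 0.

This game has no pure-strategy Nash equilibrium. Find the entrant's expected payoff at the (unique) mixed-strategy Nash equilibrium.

The entrant's indifference between Stay out and Enter determines the incumbent's mixing probability p:
  the entrant's expected payoff from Stay out: p·2 + (1−p)·(-4) = 6p - 4
  the entrant's expected payoff from Enter: p·(-2) + (1−p)·0 = -2p
  6p - 4 = -2p  ⇒  8p = 4  ⇒  p = 1/2.
At equilibrium the entrant is indifferent across columns, so the entrant's payoff equals the payoff from Stay out: (1/2)·2 + (1/2)·(-4) = -1.

-1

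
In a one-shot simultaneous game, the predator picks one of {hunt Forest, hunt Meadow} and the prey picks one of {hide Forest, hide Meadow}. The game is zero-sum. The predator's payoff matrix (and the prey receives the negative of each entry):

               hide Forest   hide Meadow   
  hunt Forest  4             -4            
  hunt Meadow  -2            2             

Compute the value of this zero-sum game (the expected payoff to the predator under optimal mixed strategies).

v = 0

For the predator to be willing to mix, the predator must be indifferent between hunt Forest and hunt Meadow, which pins down the prey's mix.
  the predator's expected payoff from hunt Forest: q·4 + (1−q)·(-4) = 8q - 4
  the predator's expected payoff from hunt Meadow: q·(-2) + (1−q)·2 = -4q + 2
  8q - 4 = -4q + 2  ⇒  12q = 6  ⇒  q = 1/2.
The value is the predator's expected payoff against this mix (using hunt Forest): (1/2)·4 + (1/2)·(-4) = 0.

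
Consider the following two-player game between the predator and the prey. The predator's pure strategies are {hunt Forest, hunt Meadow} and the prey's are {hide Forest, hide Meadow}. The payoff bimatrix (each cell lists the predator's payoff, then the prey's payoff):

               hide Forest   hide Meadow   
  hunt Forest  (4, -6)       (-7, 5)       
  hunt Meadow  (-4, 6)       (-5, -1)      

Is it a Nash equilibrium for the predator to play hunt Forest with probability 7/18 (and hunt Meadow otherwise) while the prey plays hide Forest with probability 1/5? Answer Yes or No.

Yes

Check the prey's indifference given the predator's mix p = 7/18:
  payoff from hide Forest = 4/3; payoff from hide Meadow = 4/3 — equal.
Check the predator's indifference given the prey's mix q = 1/5:
  payoff from hunt Forest = -24/5; payoff from hunt Meadow = -24/5 — equal.
Both players are indifferent, so neither can profitably deviate.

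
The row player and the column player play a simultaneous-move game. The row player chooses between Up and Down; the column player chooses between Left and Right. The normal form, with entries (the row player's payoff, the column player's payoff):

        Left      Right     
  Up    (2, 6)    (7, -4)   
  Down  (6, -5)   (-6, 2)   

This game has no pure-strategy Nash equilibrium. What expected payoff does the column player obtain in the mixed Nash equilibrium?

-8/17

The column player's indifference between Left and Right determines the row player's mixing probability p:
  the column player's expected payoff from Left: p·6 + (1−p)·(-5) = 11p - 5
  the column player's expected payoff from Right: p·(-4) + (1−p)·2 = -6p + 2
  11p - 5 = -6p + 2  ⇒  17p = 7  ⇒  p = 7/17.
At equilibrium the column player is indifferent across columns, so the column player's payoff equals the payoff from Left: (7/17)·6 + (10/17)·(-5) = -8/17.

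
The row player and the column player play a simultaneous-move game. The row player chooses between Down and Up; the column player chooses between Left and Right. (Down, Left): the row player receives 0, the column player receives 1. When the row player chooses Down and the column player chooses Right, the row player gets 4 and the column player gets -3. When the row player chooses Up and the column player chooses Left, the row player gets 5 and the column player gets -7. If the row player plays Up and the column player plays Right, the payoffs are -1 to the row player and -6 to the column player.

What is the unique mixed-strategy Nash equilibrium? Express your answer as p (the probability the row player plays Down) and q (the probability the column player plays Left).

The row player's mix must leave the column player indifferent between Left and Right.
  the column player's expected payoff from Left: p·1 + (1−p)·(-7) = 8p - 7
  the column player's expected payoff from Right: p·(-3) + (1−p)·(-6) = 3p - 6
  8p - 7 = 3p - 6  ⇒  5p = 1  ⇒  p = 1/5.
The column player's mix must leave the row player indifferent between Down and Up.
  the row player's expected payoff from Down: q·0 + (1−q)·4 = -4q + 4
  the row player's expected payoff from Up: q·5 + (1−q)·(-1) = 6q - 1
  -4q + 4 = 6q - 1  ⇒  -10q = -5  ⇒  q = 1/2.

p = 1/5, q = 1/2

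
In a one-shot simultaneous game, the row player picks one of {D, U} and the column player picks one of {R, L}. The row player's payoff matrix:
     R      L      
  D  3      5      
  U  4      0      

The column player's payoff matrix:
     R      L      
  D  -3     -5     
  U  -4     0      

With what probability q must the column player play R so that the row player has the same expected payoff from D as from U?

The column player's mix must leave the row player indifferent between D and U.
  the row player's payoff from D: q·3 + (1−q)·5 = -2q + 5
  the row player's payoff from U: q·4 + (1−q)·0 = 4q
  -2q + 5 = 4q  ⇒  -6q = -5  ⇒  q = 5/6.

q = 5/6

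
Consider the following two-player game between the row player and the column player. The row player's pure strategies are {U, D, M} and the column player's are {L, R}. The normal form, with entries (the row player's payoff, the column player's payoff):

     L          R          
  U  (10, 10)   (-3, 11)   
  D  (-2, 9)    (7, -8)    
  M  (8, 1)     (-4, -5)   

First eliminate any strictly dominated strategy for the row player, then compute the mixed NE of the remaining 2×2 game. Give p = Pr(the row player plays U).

The row player's strategy M is strictly dominated by U: 10 > 8 and -3 > -4. Eliminate M.
The row player's mix must leave the column player indifferent between L and R.
  the column player's expected payoff from L: p·10 + (1−p)·9 = p + 9
  the column player's expected payoff from R: p·11 + (1−p)·(-8) = 19p - 8
  p + 9 = 19p - 8  ⇒  -18p = -17  ⇒  p = 17/18.

p = 17/18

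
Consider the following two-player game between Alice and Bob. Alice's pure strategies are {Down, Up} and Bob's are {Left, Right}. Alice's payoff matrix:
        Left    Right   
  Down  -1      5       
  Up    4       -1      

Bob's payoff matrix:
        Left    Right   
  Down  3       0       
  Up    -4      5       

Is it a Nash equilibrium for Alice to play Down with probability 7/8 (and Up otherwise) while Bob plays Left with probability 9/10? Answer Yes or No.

No

Given Alice's mix p = 7/8, Bob's payoff from Left is 17/8 but from Right is 5/8. Bob strictly prefers Left, so Bob would not mix.
So the proposed profile is not a Nash equilibrium.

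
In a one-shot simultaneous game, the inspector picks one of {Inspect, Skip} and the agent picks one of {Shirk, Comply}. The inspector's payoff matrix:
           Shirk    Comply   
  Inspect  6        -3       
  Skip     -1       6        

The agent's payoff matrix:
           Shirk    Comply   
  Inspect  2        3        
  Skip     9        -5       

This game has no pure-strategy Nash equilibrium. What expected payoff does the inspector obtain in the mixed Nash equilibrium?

For the inspector to be willing to mix, the inspector must be indifferent between Inspect and Skip, which pins down the agent's mix.
  the inspector's expected payoff from Inspect: q·6 + (1−q)·(-3) = 9q - 3
  the inspector's expected payoff from Skip: q·(-1) + (1−q)·6 = -7q + 6
  9q - 3 = -7q + 6  ⇒  16q = 9  ⇒  q = 9/16.
At equilibrium the inspector is indifferent across rows, so the inspector's payoff equals the payoff from Inspect: (9/16)·6 + (7/16)·(-3) = 33/16.

33/16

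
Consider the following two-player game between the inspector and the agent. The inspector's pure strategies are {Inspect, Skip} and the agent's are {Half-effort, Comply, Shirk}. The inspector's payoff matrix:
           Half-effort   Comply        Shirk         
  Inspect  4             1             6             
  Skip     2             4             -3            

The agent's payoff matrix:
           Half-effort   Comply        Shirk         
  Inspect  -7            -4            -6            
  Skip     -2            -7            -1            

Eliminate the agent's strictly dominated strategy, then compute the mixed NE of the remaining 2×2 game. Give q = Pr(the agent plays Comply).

q = 3/4

The agent's strategy Half-effort is strictly dominated by Shirk: -6 > -7 and -1 > -2. Eliminate Half-effort.
For the inspector to be willing to mix, the inspector must be indifferent between Inspect and Skip, which pins down the agent's mix.
  the inspector's payoff from Inspect: q·1 + (1−q)·6 = -5q + 6
  the inspector's payoff from Skip: q·4 + (1−q)·(-3) = 7q - 3
  -5q + 6 = 7q - 3  ⇒  -12q = -9  ⇒  q = 3/4.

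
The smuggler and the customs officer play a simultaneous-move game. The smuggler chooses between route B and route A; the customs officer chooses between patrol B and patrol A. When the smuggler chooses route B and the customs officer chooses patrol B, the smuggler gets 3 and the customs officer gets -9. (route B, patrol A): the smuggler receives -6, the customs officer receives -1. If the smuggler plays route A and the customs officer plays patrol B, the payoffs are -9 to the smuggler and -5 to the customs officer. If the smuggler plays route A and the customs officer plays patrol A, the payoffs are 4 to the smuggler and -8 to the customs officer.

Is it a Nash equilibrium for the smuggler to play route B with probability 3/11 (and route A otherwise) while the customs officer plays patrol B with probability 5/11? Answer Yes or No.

Yes

Check the customs officer's indifference given the smuggler's mix p = 3/11:
  payoff from patrol B = -67/11; payoff from patrol A = -67/11 — equal.
Check the smuggler's indifference given the customs officer's mix q = 5/11:
  payoff from route B = -21/11; payoff from route A = -21/11 — equal.
Both players are indifferent, so neither can profitably deviate.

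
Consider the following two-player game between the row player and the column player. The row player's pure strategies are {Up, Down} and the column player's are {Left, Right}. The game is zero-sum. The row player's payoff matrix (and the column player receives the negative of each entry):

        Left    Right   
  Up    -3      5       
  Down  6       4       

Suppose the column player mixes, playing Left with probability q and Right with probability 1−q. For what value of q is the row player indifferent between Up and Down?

q = 1/10

The row player's indifference between Up and Down determines the column player's mixing probability q:
  the row player's payoff from Up: q·(-3) + (1−q)·5 = -8q + 5
  the row player's payoff from Down: q·6 + (1−q)·4 = 2q + 4
  -8q + 5 = 2q + 4  ⇒  -10q = -1  ⇒  q = 1/10.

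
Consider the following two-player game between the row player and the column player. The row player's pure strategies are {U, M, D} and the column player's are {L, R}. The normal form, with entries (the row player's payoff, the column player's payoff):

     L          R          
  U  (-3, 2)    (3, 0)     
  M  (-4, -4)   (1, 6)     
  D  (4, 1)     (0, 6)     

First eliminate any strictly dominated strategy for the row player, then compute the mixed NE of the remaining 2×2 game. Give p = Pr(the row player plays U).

p = 5/7

The row player's strategy M is strictly dominated by U: -3 > -4 and 3 > 1. Eliminate M.
For the column player to be willing to mix, the column player must be indifferent between L and R, which pins down the row player's mix.
  the column player's payoff to L: p·2 + (1−p)·1 = p + 1
  the column player's payoff to R: p·0 + (1−p)·6 = -6p + 6
  p + 1 = -6p + 6  ⇒  7p = 5  ⇒  p = 5/7.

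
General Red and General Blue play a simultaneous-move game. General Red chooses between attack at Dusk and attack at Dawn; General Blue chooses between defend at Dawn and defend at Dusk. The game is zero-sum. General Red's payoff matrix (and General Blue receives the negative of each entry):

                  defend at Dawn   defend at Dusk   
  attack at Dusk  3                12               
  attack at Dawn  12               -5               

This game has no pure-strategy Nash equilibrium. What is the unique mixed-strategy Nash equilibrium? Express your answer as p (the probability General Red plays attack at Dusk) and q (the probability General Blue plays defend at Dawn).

For General Blue to be willing to mix, General Blue must be indifferent between defend at Dawn and defend at Dusk, which pins down General Red's mix.
  General Blue's expected payoff from defend at Dawn: p·(-3) + (1−p)·(-12) = 9p - 12
  General Blue's expected payoff from defend at Dusk: p·(-12) + (1−p)·5 = -17p + 5
  9p - 12 = -17p + 5  ⇒  26p = 17  ⇒  p = 17/26.
General Blue's mix must leave General Red indifferent between attack at Dusk and attack at Dawn.
  General Red's payoff from attack at Dusk: q·3 + (1−q)·12 = -9q + 12
  General Red's payoff from attack at Dawn: q·12 + (1−q)·(-5) = 17q - 5
  -9q + 12 = 17q - 5  ⇒  -26q = -17  ⇒  q = 17/26.

p = 17/26, q = 17/26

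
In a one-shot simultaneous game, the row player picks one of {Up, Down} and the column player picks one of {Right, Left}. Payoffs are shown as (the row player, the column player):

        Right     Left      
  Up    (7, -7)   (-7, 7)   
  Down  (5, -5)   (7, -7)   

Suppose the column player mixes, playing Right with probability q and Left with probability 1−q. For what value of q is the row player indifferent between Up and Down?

The column player's mix must leave the row player indifferent between Up and Down.
  the row player's payoff to Up: q·7 + (1−q)·(-7) = 14q - 7
  the row player's payoff to Down: q·5 + (1−q)·7 = -2q + 7
  14q - 7 = -2q + 7  ⇒  16q = 14  ⇒  q = 7/8.

q = 7/8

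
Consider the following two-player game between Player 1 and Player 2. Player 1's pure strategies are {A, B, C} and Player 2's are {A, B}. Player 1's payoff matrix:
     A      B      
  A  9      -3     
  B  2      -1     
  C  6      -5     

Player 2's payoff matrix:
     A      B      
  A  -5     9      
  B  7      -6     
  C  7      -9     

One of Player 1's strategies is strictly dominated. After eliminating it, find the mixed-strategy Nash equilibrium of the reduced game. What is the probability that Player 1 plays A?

Player 1's strategy C is strictly dominated by A: 9 > 6 and -3 > -5. Eliminate C.
In a mixed equilibrium Player 2 is indifferent between A and B; this condition fixes p.
  Player 2's payoff to A: p·(-5) + (1−p)·7 = -12p + 7
  Player 2's payoff to B: p·9 + (1−p)·(-6) = 15p - 6
  -12p + 7 = 15p - 6  ⇒  -27p = -13  ⇒  p = 13/27.

p = 13/27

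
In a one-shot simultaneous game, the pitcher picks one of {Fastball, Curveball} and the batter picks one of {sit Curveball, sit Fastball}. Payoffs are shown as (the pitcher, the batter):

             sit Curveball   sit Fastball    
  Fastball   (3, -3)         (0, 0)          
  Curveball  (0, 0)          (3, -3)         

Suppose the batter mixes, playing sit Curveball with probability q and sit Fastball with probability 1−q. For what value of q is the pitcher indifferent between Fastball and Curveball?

Set the pitcher's expected payoff from Fastball equal to that from Curveball:
  the pitcher's payoff from Fastball: q·3 + (1−q)·0 = 3q
  the pitcher's payoff from Curveball: q·0 + (1−q)·3 = -3q + 3
  3q = -3q + 3  ⇒  6q = 3  ⇒  q = 1/2.

q = 1/2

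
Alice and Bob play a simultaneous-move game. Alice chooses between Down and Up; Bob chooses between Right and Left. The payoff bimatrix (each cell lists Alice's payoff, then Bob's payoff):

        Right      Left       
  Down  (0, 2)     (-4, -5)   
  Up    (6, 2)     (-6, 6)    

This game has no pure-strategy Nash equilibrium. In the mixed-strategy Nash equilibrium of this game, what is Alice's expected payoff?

For Alice to be willing to mix, Alice must be indifferent between Down and Up, which pins down Bob's mix.
  Alice's payoff from Down: q·0 + (1−q)·(-4) = 4q - 4
  Alice's payoff from Up: q·6 + (1−q)·(-6) = 12q - 6
  4q - 4 = 12q - 6  ⇒  -8q = -2  ⇒  q = 1/4.
At equilibrium Alice is indifferent across rows, so Alice's payoff equals the payoff from Down: (1/4)·0 + (3/4)·(-4) = -3.

-3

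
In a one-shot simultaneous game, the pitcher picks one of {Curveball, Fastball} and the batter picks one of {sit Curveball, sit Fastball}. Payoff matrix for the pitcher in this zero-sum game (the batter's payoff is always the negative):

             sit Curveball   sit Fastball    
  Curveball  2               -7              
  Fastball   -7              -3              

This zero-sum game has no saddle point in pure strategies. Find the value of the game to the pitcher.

v = -55/13

In a mixed equilibrium the pitcher is indifferent between Curveball and Fastball; this condition fixes q.
  the pitcher's payoff from Curveball: q·2 + (1−q)·(-7) = 9q - 7
  the pitcher's payoff from Fastball: q·(-7) + (1−q)·(-3) = -4q - 3
  9q - 7 = -4q - 3  ⇒  13q = 4  ⇒  q = 4/13.
The value is the pitcher's expected payoff against this mix (using Curveball): (4/13)·2 + (9/13)·(-7) = -55/13.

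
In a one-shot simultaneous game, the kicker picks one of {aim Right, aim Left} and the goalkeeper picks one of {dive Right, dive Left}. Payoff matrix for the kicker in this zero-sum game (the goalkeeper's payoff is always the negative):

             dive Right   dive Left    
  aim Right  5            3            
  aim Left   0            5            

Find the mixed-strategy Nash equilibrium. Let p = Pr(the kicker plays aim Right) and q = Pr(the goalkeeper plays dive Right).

The kicker's mix must leave the goalkeeper indifferent between dive Right and dive Left.
  the goalkeeper's payoff from dive Right: p·(-5) + (1−p)·0 = -5p
  the goalkeeper's payoff from dive Left: p·(-3) + (1−p)·(-5) = 2p - 5
  -5p = 2p - 5  ⇒  -7p = -5  ⇒  p = 5/7.
The kicker's indifference between aim Right and aim Left determines the goalkeeper's mixing probability q:
  the kicker's payoff to aim Right: q·5 + (1−q)·3 = 2q + 3
  the kicker's payoff to aim Left: q·0 + (1−q)·5 = -5q + 5
  2q + 3 = -5q + 5  ⇒  7q = 2  ⇒  q = 2/7.

p = 5/7, q = 2/7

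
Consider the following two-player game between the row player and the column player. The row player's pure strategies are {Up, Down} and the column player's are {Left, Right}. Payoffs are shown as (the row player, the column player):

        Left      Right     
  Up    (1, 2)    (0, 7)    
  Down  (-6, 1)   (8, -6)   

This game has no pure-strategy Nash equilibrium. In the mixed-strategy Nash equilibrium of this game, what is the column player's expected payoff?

The row player's mix must leave the column player indifferent between Left and Right.
  the column player's payoff from Left: p·2 + (1−p)·1 = p + 1
  the column player's payoff from Right: p·7 + (1−p)·(-6) = 13p - 6
  p + 1 = 13p - 6  ⇒  -12p = -7  ⇒  p = 7/12.
At equilibrium the column player is indifferent across columns, so the column player's payoff equals the payoff from Left: (7/12)·2 + (5/12)·1 = 19/12.

19/12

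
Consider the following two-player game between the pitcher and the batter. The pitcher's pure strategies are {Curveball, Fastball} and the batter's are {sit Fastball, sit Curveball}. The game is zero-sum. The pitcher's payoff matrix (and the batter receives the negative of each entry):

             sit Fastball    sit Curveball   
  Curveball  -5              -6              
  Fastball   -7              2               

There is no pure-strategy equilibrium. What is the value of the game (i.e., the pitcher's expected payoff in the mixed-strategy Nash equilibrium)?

v = -26/5

The batter's mix must leave the pitcher indifferent between Curveball and Fastball.
  the pitcher's payoff from Curveball: q·(-5) + (1−q)·(-6) = q - 6
  the pitcher's payoff from Fastball: q·(-7) + (1−q)·2 = -9q + 2
  q - 6 = -9q + 2  ⇒  10q = 8  ⇒  q = 4/5.
The value is the pitcher's expected payoff against this mix (using Curveball): (4/5)·(-5) + (1/5)·(-6) = -26/5.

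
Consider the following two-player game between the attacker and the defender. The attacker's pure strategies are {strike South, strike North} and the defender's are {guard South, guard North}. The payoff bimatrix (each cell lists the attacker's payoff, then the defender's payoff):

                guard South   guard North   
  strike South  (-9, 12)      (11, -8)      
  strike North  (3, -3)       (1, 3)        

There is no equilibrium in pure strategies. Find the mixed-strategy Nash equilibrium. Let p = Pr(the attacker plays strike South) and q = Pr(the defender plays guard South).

The attacker's mix must leave the defender indifferent between guard South and guard North.
  the defender's payoff from guard South: p·12 + (1−p)·(-3) = 15p - 3
  the defender's payoff from guard North: p·(-8) + (1−p)·3 = -11p + 3
  15p - 3 = -11p + 3  ⇒  26p = 6  ⇒  p = 3/13.
In a mixed equilibrium the attacker is indifferent between strike South and strike North; this condition fixes q.
  the attacker's payoff to strike South: q·(-9) + (1−q)·11 = -20q + 11
  the attacker's payoff to strike North: q·3 + (1−q)·1 = 2q + 1
  -20q + 11 = 2q + 1  ⇒  -22q = -10  ⇒  q = 5/11.

p = 3/13, q = 5/11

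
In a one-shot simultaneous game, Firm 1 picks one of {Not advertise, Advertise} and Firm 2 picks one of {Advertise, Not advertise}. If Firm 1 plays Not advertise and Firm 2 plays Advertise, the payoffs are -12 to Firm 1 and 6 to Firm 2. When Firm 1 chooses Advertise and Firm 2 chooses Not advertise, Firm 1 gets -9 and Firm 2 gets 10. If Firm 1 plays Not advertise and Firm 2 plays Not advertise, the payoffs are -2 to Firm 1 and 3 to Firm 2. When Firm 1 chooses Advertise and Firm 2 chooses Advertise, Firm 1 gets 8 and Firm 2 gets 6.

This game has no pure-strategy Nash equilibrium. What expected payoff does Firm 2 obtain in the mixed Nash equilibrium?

6

Firm 1's mix must leave Firm 2 indifferent between Advertise and Not advertise.
  Firm 2's payoff from Advertise: p·6 + (1−p)·6 = 6
  Firm 2's payoff from Not advertise: p·3 + (1−p)·10 = -7p + 10
  6 = -7p + 10  ⇒  7p = 4  ⇒  p = 4/7.
At equilibrium Firm 2 is indifferent across columns, so Firm 2's payoff equals the payoff from Advertise: (4/7)·6 + (3/7)·6 = 6.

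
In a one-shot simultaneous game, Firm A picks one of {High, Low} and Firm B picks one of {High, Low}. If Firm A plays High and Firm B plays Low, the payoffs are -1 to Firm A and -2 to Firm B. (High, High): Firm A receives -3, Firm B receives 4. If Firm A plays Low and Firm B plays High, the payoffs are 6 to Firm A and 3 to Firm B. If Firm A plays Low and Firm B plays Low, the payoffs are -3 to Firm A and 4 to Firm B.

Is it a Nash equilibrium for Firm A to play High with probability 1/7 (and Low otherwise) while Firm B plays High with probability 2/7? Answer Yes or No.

No

Given Firm B's mix q = 2/7, Firm A's payoff from High is -11/7 but from Low is -3/7. Firm A strictly prefers Low, so Firm A would not mix.
So the proposed profile is not a Nash equilibrium.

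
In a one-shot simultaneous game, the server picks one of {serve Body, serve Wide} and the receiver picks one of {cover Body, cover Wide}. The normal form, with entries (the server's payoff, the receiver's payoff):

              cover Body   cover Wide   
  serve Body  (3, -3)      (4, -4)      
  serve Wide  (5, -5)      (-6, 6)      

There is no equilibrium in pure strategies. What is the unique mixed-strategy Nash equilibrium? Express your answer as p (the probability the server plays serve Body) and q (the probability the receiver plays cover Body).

Set the receiver's expected payoff from cover Body equal to that from cover Wide:
  the receiver's payoff from cover Body: p·(-3) + (1−p)·(-5) = 2p - 5
  the receiver's payoff from cover Wide: p·(-4) + (1−p)·6 = -10p + 6
  2p - 5 = -10p + 6  ⇒  12p = 11  ⇒  p = 11/12.
Set the server's expected payoff from serve Body equal to that from serve Wide:
  the server's payoff to serve Body: q·3 + (1−q)·4 = -q + 4
  the server's payoff to serve Wide: q·5 + (1−q)·(-6) = 11q - 6
  -q + 4 = 11q - 6  ⇒  -12q = -10  ⇒  q = 5/6.

p = 11/12, q = 5/6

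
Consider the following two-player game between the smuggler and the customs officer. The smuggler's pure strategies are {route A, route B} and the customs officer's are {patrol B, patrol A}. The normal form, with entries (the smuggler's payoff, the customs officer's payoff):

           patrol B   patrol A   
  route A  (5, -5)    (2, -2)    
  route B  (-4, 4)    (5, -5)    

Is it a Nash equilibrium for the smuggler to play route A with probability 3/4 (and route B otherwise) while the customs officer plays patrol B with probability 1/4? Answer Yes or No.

Yes

Check the customs officer's indifference given the smuggler's mix p = 3/4:
  payoff from patrol B = -11/4; payoff from patrol A = -11/4 — equal.
Check the smuggler's indifference given the customs officer's mix q = 1/4:
  payoff from route A = 11/4; payoff from route B = 11/4 — equal.
Both players are indifferent, so neither can profitably deviate.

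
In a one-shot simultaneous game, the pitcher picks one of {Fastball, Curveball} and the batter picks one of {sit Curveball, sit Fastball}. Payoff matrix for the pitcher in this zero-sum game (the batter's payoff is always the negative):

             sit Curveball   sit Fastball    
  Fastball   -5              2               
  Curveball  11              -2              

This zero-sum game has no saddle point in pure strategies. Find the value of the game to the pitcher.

The pitcher's indifference between Fastball and Curveball determines the batter's mixing probability q:
  the pitcher's expected payoff from Fastball: q·(-5) + (1−q)·2 = -7q + 2
  the pitcher's expected payoff from Curveball: q·11 + (1−q)·(-2) = 13q - 2
  -7q + 2 = 13q - 2  ⇒  -20q = -4  ⇒  q = 1/5.
The value is the pitcher's expected payoff against this mix (using Fastball): (1/5)·(-5) + (4/5)·2 = 3/5.

v = 3/5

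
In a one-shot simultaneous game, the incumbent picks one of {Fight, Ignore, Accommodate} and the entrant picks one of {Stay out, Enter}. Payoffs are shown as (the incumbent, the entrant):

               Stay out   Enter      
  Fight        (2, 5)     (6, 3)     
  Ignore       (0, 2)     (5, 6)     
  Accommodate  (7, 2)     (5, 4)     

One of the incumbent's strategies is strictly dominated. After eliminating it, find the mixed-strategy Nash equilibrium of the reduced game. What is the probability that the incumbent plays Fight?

p = 1/2

The incumbent's strategy Ignore is strictly dominated by Fight: 2 > 0 and 6 > 5. Eliminate Ignore.
In a mixed equilibrium the entrant is indifferent between Stay out and Enter; this condition fixes p.
  the entrant's payoff to Stay out: p·5 + (1−p)·2 = 3p + 2
  the entrant's payoff to Enter: p·3 + (1−p)·4 = -p + 4
  3p + 2 = -p + 4  ⇒  4p = 2  ⇒  p = 1/2.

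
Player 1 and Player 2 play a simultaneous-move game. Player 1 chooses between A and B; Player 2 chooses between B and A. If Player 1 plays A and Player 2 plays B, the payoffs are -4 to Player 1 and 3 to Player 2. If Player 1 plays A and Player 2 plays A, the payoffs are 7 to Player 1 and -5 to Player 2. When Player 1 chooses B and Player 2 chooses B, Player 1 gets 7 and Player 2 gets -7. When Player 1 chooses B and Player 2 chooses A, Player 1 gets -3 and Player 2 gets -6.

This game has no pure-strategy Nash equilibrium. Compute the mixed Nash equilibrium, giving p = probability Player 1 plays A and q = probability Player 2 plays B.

p = 1/9, q = 10/21

Set Player 2's expected payoff from B equal to that from A:
  Player 2's payoff from B: p·3 + (1−p)·(-7) = 10p - 7
  Player 2's payoff from A: p·(-5) + (1−p)·(-6) = p - 6
  10p - 7 = p - 6  ⇒  9p = 1  ⇒  p = 1/9.
In a mixed equilibrium Player 1 is indifferent between A and B; this condition fixes q.
  Player 1's expected payoff from A: q·(-4) + (1−q)·7 = -11q + 7
  Player 1's expected payoff from B: q·7 + (1−q)·(-3) = 10q - 3
  -11q + 7 = 10q - 3  ⇒  -21q = -10  ⇒  q = 10/21.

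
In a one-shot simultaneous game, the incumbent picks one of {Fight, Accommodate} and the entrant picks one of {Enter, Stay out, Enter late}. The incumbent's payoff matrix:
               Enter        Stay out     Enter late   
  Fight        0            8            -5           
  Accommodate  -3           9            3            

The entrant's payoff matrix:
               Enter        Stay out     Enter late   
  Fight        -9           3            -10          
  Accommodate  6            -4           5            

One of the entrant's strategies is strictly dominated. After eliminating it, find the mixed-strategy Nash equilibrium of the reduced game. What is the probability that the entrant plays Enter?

The entrant's strategy Enter late is strictly dominated by Enter: -9 > -10 and 6 > 5. Eliminate Enter late.
The incumbent's indifference between Fight and Accommodate determines the entrant's mixing probability q:
  the incumbent's payoff to Fight: q·0 + (1−q)·8 = -8q + 8
  the incumbent's payoff to Accommodate: q·(-3) + (1−q)·9 = -12q + 9
  -8q + 8 = -12q + 9  ⇒  4q = 1  ⇒  q = 1/4.

q = 1/4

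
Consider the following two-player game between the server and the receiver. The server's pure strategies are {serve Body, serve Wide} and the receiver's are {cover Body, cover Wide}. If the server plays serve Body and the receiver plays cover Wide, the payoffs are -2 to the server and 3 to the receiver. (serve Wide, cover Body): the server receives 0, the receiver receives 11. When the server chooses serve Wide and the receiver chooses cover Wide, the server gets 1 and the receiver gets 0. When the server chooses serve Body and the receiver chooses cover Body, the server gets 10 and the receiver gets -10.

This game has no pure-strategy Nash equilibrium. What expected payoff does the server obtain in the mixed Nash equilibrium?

10/13

In a mixed equilibrium the server is indifferent between serve Body and serve Wide; this condition fixes q.
  the server's payoff from serve Body: q·10 + (1−q)·(-2) = 12q - 2
  the server's payoff from serve Wide: q·0 + (1−q)·1 = -q + 1
  12q - 2 = -q + 1  ⇒  13q = 3  ⇒  q = 3/13.
At equilibrium the server is indifferent across rows, so the server's payoff equals the payoff from serve Body: (3/13)·10 + (10/13)·(-2) = 10/13.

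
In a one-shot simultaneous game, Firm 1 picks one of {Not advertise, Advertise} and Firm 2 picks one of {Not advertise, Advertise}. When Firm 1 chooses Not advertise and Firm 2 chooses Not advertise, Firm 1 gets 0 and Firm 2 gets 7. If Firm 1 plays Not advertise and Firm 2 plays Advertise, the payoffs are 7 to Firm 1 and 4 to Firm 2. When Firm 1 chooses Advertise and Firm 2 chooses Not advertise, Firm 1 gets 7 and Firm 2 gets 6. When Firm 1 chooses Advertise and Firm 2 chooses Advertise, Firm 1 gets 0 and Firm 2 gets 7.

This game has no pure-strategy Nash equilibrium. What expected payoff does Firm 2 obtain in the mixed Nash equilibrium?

25/4

In a mixed equilibrium Firm 2 is indifferent between Not advertise and Advertise; this condition fixes p.
  Firm 2's payoff from Not advertise: p·7 + (1−p)·6 = p + 6
  Firm 2's payoff from Advertise: p·4 + (1−p)·7 = -3p + 7
  p + 6 = -3p + 7  ⇒  4p = 1  ⇒  p = 1/4.
At equilibrium Firm 2 is indifferent across columns, so Firm 2's payoff equals the payoff from Not advertise: (1/4)·7 + (3/4)·6 = 25/4.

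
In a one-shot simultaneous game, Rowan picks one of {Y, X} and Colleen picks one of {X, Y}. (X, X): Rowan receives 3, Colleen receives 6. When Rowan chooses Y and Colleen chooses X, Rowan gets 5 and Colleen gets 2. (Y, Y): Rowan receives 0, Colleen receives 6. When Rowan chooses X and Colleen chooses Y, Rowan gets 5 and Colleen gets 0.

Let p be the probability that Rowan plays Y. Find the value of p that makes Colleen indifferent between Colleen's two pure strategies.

Rowan's mix must leave Colleen indifferent between X and Y.
  Colleen's payoff to X: p·2 + (1−p)·6 = -4p + 6
  Colleen's payoff to Y: p·6 + (1−p)·0 = 6p
  -4p + 6 = 6p  ⇒  -10p = -6  ⇒  p = 3/5.

p = 3/5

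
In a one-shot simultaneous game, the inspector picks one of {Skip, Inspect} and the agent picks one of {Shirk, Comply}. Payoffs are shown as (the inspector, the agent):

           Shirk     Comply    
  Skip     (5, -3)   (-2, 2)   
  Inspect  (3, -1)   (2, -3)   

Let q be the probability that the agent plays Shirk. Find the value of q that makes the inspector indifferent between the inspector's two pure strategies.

In a mixed equilibrium the inspector is indifferent between Skip and Inspect; this condition fixes q.
  the inspector's payoff to Skip: q·5 + (1−q)·(-2) = 7q - 2
  the inspector's payoff to Inspect: q·3 + (1−q)·2 = q + 2
  7q - 2 = q + 2  ⇒  6q = 4  ⇒  q = 2/3.

q = 2/3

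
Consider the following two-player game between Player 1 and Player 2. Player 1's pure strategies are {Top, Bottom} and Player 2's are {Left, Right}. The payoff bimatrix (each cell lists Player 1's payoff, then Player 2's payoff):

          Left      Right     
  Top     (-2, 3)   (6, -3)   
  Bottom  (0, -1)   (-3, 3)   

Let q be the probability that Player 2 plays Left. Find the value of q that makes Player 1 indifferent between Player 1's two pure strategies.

q = 9/11

Player 2's mix must leave Player 1 indifferent between Top and Bottom.
  Player 1's payoff to Top: q·(-2) + (1−q)·6 = -8q + 6
  Player 1's payoff to Bottom: q·0 + (1−q)·(-3) = 3q - 3
  -8q + 6 = 3q - 3  ⇒  -11q = -9  ⇒  q = 9/11.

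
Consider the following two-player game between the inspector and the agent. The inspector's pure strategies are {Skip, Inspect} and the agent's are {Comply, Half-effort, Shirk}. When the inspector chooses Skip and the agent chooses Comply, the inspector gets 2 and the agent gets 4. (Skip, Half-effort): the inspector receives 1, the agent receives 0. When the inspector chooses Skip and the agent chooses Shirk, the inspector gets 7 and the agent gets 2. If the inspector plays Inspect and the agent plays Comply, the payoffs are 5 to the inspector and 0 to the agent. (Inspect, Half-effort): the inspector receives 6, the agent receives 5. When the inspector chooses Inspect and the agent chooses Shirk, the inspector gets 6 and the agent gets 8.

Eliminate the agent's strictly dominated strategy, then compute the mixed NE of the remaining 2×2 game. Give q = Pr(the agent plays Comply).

q = 1/4

The agent's strategy Half-effort is strictly dominated by Shirk: 2 > 0 and 8 > 5. Eliminate Half-effort.
The inspector's indifference between Skip and Inspect determines the agent's mixing probability q:
  the inspector's expected payoff from Skip: q·2 + (1−q)·7 = -5q + 7
  the inspector's expected payoff from Inspect: q·5 + (1−q)·6 = -q + 6
  -5q + 7 = -q + 6  ⇒  -4q = -1  ⇒  q = 1/4.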